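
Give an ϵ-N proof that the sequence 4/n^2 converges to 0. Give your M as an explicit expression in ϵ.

M = (4/ϵ)^{1/2}

Let ϵ > 0 be given. For n ≥ 1, |4/n^2 − 0| = 4/n^2.
4/n^2 < ϵ ⇔ n^2 > 4/ϵ ⇔ n > (4/ϵ)^{1/2}.
Take M = (4/ϵ)^{1/2}. Then n > M implies 4/n^2 < ϵ.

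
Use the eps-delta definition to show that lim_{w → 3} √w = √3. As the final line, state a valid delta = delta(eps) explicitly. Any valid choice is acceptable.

Let eps > 0. We want delta > 0 such that 0 < |w − 3| < delta implies |√w − √3| < eps.
Multiplying by the conjugate, |√w − √3| = |w − 3|/(√w + √3).
Restrict delta ≤ 3 so that |w − 3| < 3 forces w > 0, and then √w + √3 > √3.
Hence |√w − √3| < |w − 3|/√3, which is < eps once |w − 3| < √3·eps.
Take delta = min(3, √3·eps). If 0 < |w − 3| < delta then w > 0 and |√w − √3| < |w − 3|/√3 < eps.

delta = min(3, √3·eps)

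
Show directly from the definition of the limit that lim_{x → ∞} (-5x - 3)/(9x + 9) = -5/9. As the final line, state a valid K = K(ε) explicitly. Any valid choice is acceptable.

Let ε > 0. We seek K > 0 such that x > K implies |(-5x - 3)/(9x + 9) + 5/9| < ε.
(-5x - 3)/(9x + 9) + 5/9 = (9(-5x - 3) − (-5)(9x + 9)) / (9(9x + 9)) = 18/(9(9x + 9)).
For x > 0 we have 9x + 9 > 9x, so |(-5x - 3)/(9x + 9) + 5/9| = 18/(9(9x + 9)) < 18/(9·9x) = (2/9)/x.
Thus |(-5x - 3)/(9x + 9) + 5/9| < ε whenever x > (2/9)/ε.
Take K = (2/9)/ε. If x > K then |(-5x - 3)/(9x + 9) + 5/9| < (2/9)/x < ε.

K = (2/9)/ε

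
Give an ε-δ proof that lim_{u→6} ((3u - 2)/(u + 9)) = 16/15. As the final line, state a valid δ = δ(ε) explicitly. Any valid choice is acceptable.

δ = min(15/2, (225/58)ε)

Suppose ε > 0. We want δ > 0 with 0 < |u − 6| < δ ⇒ |(3u - 2)/(u + 9) − (16/15)| < ε.
Combining over a common denominator, (3u - 2)/(u + 9) − (16/15) = [(3u - 2)·15 − 16·(u + 9)] / [15·(u + 9)] = 29(u − 6) / (15(u + 9)).
So |(3u - 2)/(u + 9) − (16/15)| = 29|u − 6| / (15·|u + 9|).
Restrict δ ≤ 15/2. Then |u − 6| < 15/2 gives |u + 9| = |(u − 6) + 15| ≥ 15 − 15/2 = 15/2.
Hence |(3u - 2)/(u + 9) − (16/15)| < 29|u − 6|/(15·(15/2)) = (58/225)|u − 6|, which is < ε once |u − 6| < (225/58)ε.
Take δ = min(15/2, (225/58)ε). Then 0 < |u − 6| < δ forces both bounds, so |(3u - 2)/(u + 9) − (16/15)| < ε.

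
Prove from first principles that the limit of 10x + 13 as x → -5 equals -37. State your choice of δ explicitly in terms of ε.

Let ε > 0. We need δ > 0 so that 0 < |x + 5| < δ implies |(10x + 13) + 37| < ε.
|(10x + 13) + 37| = |10x + 50| = 10|x + 5|.
So 10|x + 5| < ε exactly when |x + 5| < ε/10.
Choosing δ = ε/10 gives |(10x + 13) + 37| = 10|x + 5| < ε whenever |x + 5| < δ.

δ = ε/10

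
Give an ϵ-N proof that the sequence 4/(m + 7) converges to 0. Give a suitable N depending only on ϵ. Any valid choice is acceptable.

Suppose ϵ > 0. For m ≥ 1, |4/(m + 7) − 0| = 4/(m + 7) ≤ 4/m.
We need 4/m < ϵ, i.e. m > 4/ϵ.
Take N = 4/ϵ. If m > N then |4/(m + 7)| ≤ 4/m < ϵ.

N = 4/ϵ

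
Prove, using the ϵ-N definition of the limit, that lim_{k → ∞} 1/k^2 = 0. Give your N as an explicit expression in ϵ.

Let ϵ > 0. For k ≥ 1, |1/k^2 − 0| = 1/k^2.
1/k^2 < ϵ ⇔ k^2 > 1/ϵ ⇔ k > (1/ϵ)^{1/2}.
Take N = (1/ϵ)^{1/2}. Then k > N implies 1/k^2 < ϵ.

N = (1/ϵ)^{1/2}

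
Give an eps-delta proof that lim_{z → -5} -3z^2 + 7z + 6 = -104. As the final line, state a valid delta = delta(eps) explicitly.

Let eps > 0. We want delta > 0 such that 0 < |z + 5| < delta implies |(-3z^2 + 7z + 6) + 104| < eps.
(-3z^2 + 7z + 6) + 104 = -3z^2 + 7z + 110 = (z + 5)(-3z + 22).
So |(-3z^2 + 7z + 6) + 104| = |z + 5|·|-3z + 22|.
Require delta ≤ 1. Then |z + 5| < 1 gives |z| < 6, and by the triangle inequality |-3z + 22| ≤ 3·6 + 22 = 40.
Hence |(-3z^2 + 7z + 6) + 104| ≤ 40|z + 5| < eps provided |z + 5| < eps/40.
Take delta = min(1, eps/40). Then 0 < |z + 5| < delta gives both |z + 5| < 1 and |z + 5| < eps/40, so |(-3z^2 + 7z + 6) + 104| < eps.

delta = min(1, eps/40)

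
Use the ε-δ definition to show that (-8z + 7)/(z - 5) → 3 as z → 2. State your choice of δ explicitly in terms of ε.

δ = min(3/2, (3/22)ε)

Let ε > 0. We want δ > 0 with 0 < |z − 2| < δ ⇒ |(-8z + 7)/(z - 5) − 3| < ε.
Combining over a common denominator, (-8z + 7)/(z - 5) − 3 = [(-8z + 7)·(-3) − (-9)·(z - 5)] / [(-3)·(z - 5)] = 33(z − 2) / ((-3)(z - 5)).
So |(-8z + 7)/(z - 5) − 3| = 33|z − 2| / (3·|z − 5|).
Restrict δ ≤ 3/2. Then |z − 2| < 3/2 gives |z − 5| = |(z − 2) + (-3)| ≥ 3 − 3/2 = 3/2.
Hence |(-8z + 7)/(z - 5) − 3| < 33|z − 2|/(3·(3/2)) = (22/3)|z − 2|, which is < ε once |z − 2| < (3/22)ε.
Take δ = min(3/2, (3/22)ε). Then 0 < |z − 2| < δ forces both bounds, so |(-8z + 7)/(z - 5) − 3| < ε.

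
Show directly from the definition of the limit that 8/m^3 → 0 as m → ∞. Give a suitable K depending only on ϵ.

K = (8/ϵ)^{1/3}

Fix ϵ > 0. For m ≥ 1, |8/m^3 − 0| = 8/m^3.
8/m^3 < ϵ ⇔ m^3 > 8/ϵ ⇔ m > (8/ϵ)^{1/3}.
Take K = (8/ϵ)^{1/3}. Then m > K implies 8/m^3 < ϵ.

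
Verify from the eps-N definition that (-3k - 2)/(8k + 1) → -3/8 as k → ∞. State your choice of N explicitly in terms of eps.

N = (13/64)/eps

Suppose eps > 0. For k ≥ 1, |(-3k - 2)/(8k + 1) + 3/8| = |-13|/(8(8k + 1)) = 13/(8(8k + 1)).
Since 8k + 1 ≥ 8k for k ≥ 1, this is ≤ 13/(8·8k) = (13/64)/k.
So |(-3k - 2)/(8k + 1) + 3/8| < eps whenever k > (13/64)/eps.
Take N = (13/64)/eps. If k > N then |(-3k - 2)/(8k + 1) + 3/8| ≤ (13/64)/k < eps.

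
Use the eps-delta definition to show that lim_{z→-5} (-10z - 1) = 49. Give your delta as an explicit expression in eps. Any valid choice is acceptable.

delta = eps/10

Fix eps > 0. We need delta > 0 so that 0 < |z + 5| < delta implies |(-10z - 1) − 49| < eps.
|(-10z - 1) − 49| = |-10z - 50| = 10|z + 5|.
So 10|z + 5| < eps exactly when |z + 5| < eps/10.
Choosing delta = eps/10 gives |(-10z - 1) − 49| = 10|z + 5| < eps whenever |z + 5| < delta.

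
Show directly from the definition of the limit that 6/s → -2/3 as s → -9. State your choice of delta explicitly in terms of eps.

delta = min(9/2, (27/4)eps)

Suppose eps > 0. We seek delta > 0 such that 0 < |s + 9| < delta implies |6/s + 2/3| < eps.
|6/s + 2/3| = 6·|-9 − s|/(9·|s|) = 6|s + 9|/(9|s|).
Restrict delta ≤ 9/2. Then |s + 9| < 9/2 gives |s| > 9/2, so 9|s| > 81/2.
Then |6/s + 2/3| < 6|s + 9|/(81/2), which is < eps when |s + 9| < (27/4)eps.
Take delta = min(9/2, (27/4)eps). Then 0 < |s + 9| < delta gives both |s + 9| < 9/2 and |s + 9| < (27/4)eps, so |6/s + 2/3| < eps.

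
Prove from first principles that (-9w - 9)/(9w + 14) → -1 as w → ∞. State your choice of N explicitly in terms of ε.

Suppose ε > 0. We seek N > 0 such that w > N implies |(-9w - 9)/(9w + 14) + 1| < ε.
(-9w - 9)/(9w + 14) + 1 = (9(-9w - 9) − (-9)(9w + 14)) / (9(9w + 14)) = 45/(9(9w + 14)).
For w > 0 we have 9w + 14 > 9w, so |(-9w - 9)/(9w + 14) + 1| = 45/(9(9w + 14)) < 45/(9·9w) = (5/9)/w.
Thus |(-9w - 9)/(9w + 14) + 1| < ε whenever w > (5/9)/ε.
Take N = (5/9)/ε. If w > N then |(-9w - 9)/(9w + 14) + 1| < (5/9)/w < ε.

N = (5/9)/ε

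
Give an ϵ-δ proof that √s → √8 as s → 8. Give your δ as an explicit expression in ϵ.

Suppose ϵ > 0. We want δ > 0 such that 0 < |s − 8| < δ implies |√s − √8| < ϵ.
Rationalise: √s − √8 = (s − 8)/(√s + √8), so |√s − √8| = |s − 8|/(√s + √8).
Restrict δ ≤ 8 so that |s − 8| < 8 forces s > 0, and then √s + √8 > √8.
Hence |√s − √8| < |s − 8|/√8, which is < ϵ once |s − 8| < √8·ϵ.
Take δ = min(8, √8·ϵ). If 0 < |s − 8| < δ then s > 0 and |√s − √8| < |s − 8|/√8 < ϵ.

δ = min(8, √8·ϵ)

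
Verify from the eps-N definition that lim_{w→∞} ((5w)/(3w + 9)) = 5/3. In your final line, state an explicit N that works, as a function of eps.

N = 5/eps

Suppose eps > 0. We seek N > 0 such that w > N implies |(5w)/(3w + 9) − (5/3)| < eps.
(5w)/(3w + 9) − (5/3) = (3(5w) − 5(3w + 9)) / (3(3w + 9)) = -45/(3(3w + 9)).
For w > 0 we have 3w + 9 > 3w, so |(5w)/(3w + 9) − (5/3)| = 45/(3(3w + 9)) < 45/(3·3w) = 5/w.
Thus |(5w)/(3w + 9) − (5/3)| < eps whenever w > 5/eps.
Take N = 5/eps. If w > N then |(5w)/(3w + 9) − (5/3)| < 5/w < eps.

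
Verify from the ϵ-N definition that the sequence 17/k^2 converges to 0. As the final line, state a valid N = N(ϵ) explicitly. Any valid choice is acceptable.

Let ϵ > 0 be given. For k ≥ 1, |17/k^2 − 0| = 17/k^2.
17/k^2 < ϵ ⇔ k^2 > 17/ϵ ⇔ k > (17/ϵ)^{1/2}.
Take N = (17/ϵ)^{1/2}. Then k > N implies 17/k^2 < ϵ.

N = (17/ϵ)^{1/2}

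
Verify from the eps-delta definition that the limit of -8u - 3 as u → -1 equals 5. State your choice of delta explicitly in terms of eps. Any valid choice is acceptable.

Fix eps > 0. We need delta > 0 so that 0 < |u + 1| < delta implies |(-8u - 3) − 5| < eps.
Since (-8u - 3) − 5 = -8(u + 1), we have |(-8u - 3) − 5| = 8|u + 1|.
Thus it suffices that |u + 1| < eps/8.
Choosing delta = eps/8 gives |(-8u - 3) − 5| = 8|u + 1| < eps whenever |u + 1| < delta.

delta = eps/8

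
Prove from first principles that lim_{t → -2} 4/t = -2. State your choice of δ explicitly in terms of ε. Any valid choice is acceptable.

δ = min(1, (1/2)ε)

Suppose ε > 0. We seek δ > 0 such that 0 < |t + 2| < δ implies |4/t + 2| < ε.
|4/t + 2| = 4·|-2 − t|/(2·|t|) = 4|t + 2|/(2|t|).
Restrict δ ≤ 1. Then |t + 2| < 1 gives |t| > 1, so 2|t| > 2.
Then |4/t + 2| < 4|t + 2|/2, which is < ε when |t + 2| < (1/2)ε.
Take δ = min(1, (1/2)ε). Then 0 < |t + 2| < δ gives both |t + 2| < 1 and |t + 2| < (1/2)ε, so |4/t + 2| < ε.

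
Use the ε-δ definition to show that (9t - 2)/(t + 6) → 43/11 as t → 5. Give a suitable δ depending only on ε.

Fix ε > 0. We want δ > 0 with 0 < |t − 5| < δ ⇒ |(9t - 2)/(t + 6) − (43/11)| < ε.
Combining over a common denominator, (9t - 2)/(t + 6) − (43/11) = [(9t - 2)·11 − 43·(t + 6)] / [11·(t + 6)] = 56(t − 5) / (11(t + 6)).
So |(9t - 2)/(t + 6) − (43/11)| = 56|t − 5| / (11·|t + 6|).
Restrict δ ≤ 11/2. Then |t − 5| < 11/2 gives |t + 6| = |(t − 5) + 11| ≥ 11 − 11/2 = 11/2.
Hence |(9t - 2)/(t + 6) − (43/11)| < 56|t − 5|/(11·(11/2)) = (112/121)|t − 5|, which is < ε once |t − 5| < (121/112)ε.
Take δ = min(11/2, (121/112)ε). Then 0 < |t − 5| < δ forces both bounds, so |(9t - 2)/(t + 6) − (43/11)| < ε.

δ = min(11/2, (121/112)ε)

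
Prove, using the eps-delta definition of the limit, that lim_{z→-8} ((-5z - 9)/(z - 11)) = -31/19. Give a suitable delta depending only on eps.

delta = min(19/2, (361/128)eps)

Suppose eps > 0. We want delta > 0 with 0 < |z + 8| < delta ⇒ |(-5z - 9)/(z - 11) + 31/19| < eps.
Combining over a common denominator, (-5z - 9)/(z - 11) + 31/19 = [(-5z - 9)·(-19) − 31·(z - 11)] / [(-19)·(z - 11)] = 64(z + 8) / ((-19)(z - 11)).
So |(-5z - 9)/(z - 11) + 31/19| = 64|z + 8| / (19·|z − 11|).
Restrict delta ≤ 19/2. Then |z + 8| < 19/2 gives |z − 11| = |(z + 8) + (-19)| ≥ 19 − 19/2 = 19/2.
Hence |(-5z - 9)/(z - 11) + 31/19| < 64|z + 8|/(19·(19/2)) = (128/361)|z + 8|, which is < eps once |z + 8| < (361/128)eps.
Take delta = min(19/2, (361/128)eps). Then 0 < |z + 8| < delta forces both bounds, so |(-5z - 9)/(z - 11) + 31/19| < eps.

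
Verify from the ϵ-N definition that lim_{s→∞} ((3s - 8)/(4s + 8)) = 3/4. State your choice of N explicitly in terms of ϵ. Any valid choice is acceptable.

N = (7/2)/ϵ

Suppose ϵ > 0. We seek N > 0 such that s > N implies |(3s - 8)/(4s + 8) − (3/4)| < ϵ.
(3s - 8)/(4s + 8) − (3/4) = (4(3s - 8) − 3(4s + 8)) / (4(4s + 8)) = -56/(4(4s + 8)).
For s > 0 we have 4s + 8 > 4s, so |(3s - 8)/(4s + 8) − (3/4)| = 56/(4(4s + 8)) < 56/(4·4s) = (7/2)/s.
Thus |(3s - 8)/(4s + 8) − (3/4)| < ϵ whenever s > (7/2)/ϵ.
Take N = (7/2)/ϵ. If s > N then |(3s - 8)/(4s + 8) − (3/4)| < (7/2)/s < ϵ.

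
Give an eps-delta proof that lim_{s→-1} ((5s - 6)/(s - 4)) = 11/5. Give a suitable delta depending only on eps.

delta = min(5/2, (25/28)eps)

Let eps > 0. We want delta > 0 with 0 < |s + 1| < delta ⇒ |(5s - 6)/(s - 4) − (11/5)| < eps.
Combining over a common denominator, (5s - 6)/(s - 4) − (11/5) = [(5s - 6)·(-5) − (-11)·(s - 4)] / [(-5)·(s - 4)] = -14(s + 1) / ((-5)(s - 4)).
So |(5s - 6)/(s - 4) − (11/5)| = 14|s + 1| / (5·|s − 4|).
Require delta ≤ 5/2, so |s − 4| ≥ |-5| − |s + 1| > 5 − 5/2 = 5/2.
Hence |(5s - 6)/(s - 4) − (11/5)| < 14|s + 1|/(5·(5/2)) = (28/25)|s + 1|, which is < eps once |s + 1| < (25/28)eps.
Take delta = min(5/2, (25/28)eps). Then 0 < |s + 1| < delta forces both bounds, so |(5s - 6)/(s - 4) − (11/5)| < eps.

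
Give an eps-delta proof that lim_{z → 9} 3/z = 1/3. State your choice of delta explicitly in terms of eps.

delta = min(9/2, (27/2)eps)

Fix eps > 0. We seek delta > 0 such that 0 < |z − 9| < delta implies |3/z − (1/3)| < eps.
|3/z − (1/3)| = 3·|9 − z|/(9·|z|) = 3|z − 9|/(9|z|).
Restrict delta ≤ 9/2. Then |z − 9| < 9/2 gives |z| > 9/2, so 9|z| > 81/2.
Then |3/z − (1/3)| < 3|z − 9|/(81/2), which is < eps when |z − 9| < (27/2)eps.
Take delta = min(9/2, (27/2)eps). Then 0 < |z − 9| < delta gives both |z − 9| < 9/2 and |z − 9| < (27/2)eps, so |3/z − (1/3)| < eps.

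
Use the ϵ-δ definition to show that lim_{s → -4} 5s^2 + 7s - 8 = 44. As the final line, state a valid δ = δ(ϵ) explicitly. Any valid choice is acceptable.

Fix ϵ > 0. We want δ > 0 such that 0 < |s + 4| < δ implies |(5s^2 + 7s - 8) − 44| < ϵ.
(5s^2 + 7s - 8) − 44 = 5s^2 + 7s - 52 = (s + 4)(5s - 13).
So |(5s^2 + 7s - 8) − 44| = |s + 4|·|5s - 13|.
Assume first that |s + 4| < 1, so |s| < 5. Then |5s - 13| ≤ 5·5 + 13 = 38.
Hence |(5s^2 + 7s - 8) − 44| ≤ 38|s + 4| < ϵ provided |s + 4| < ϵ/38.
Take δ = min(1, ϵ/38). Then 0 < |s + 4| < δ gives both |s + 4| < 1 and |s + 4| < ϵ/38, so |(5s^2 + 7s - 8) − 44| < ϵ.

δ = min(1, ϵ/38)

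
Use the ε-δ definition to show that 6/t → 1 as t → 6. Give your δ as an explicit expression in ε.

δ = min(3, 3ε)

Fix ε > 0. We seek δ > 0 such that 0 < |t − 6| < δ implies |6/t − 1| < ε.
|6/t − 1| = 6·|6 − t|/(6·|t|) = 6|t − 6|/(6|t|).
Require δ ≤ 3 so that |t| > 6 − 3 = 3, hence 6|t| > 18.
Then |6/t − 1| < 6|t − 6|/18, which is < ε when |t − 6| < 3ε.
Take δ = min(3, 3ε). Then 0 < |t − 6| < δ gives both |t − 6| < 3 and |t − 6| < 3ε, so |6/t − 1| < ε.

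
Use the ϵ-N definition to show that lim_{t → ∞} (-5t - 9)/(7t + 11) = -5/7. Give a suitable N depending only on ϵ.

Fix ϵ > 0. We seek N > 0 such that t > N implies |(-5t - 9)/(7t + 11) + 5/7| < ϵ.
(-5t - 9)/(7t + 11) + 5/7 = (7(-5t - 9) − (-5)(7t + 11)) / (7(7t + 11)) = -8/(7(7t + 11)).
For t > 0 we have 7t + 11 > 7t, so |(-5t - 9)/(7t + 11) + 5/7| = 8/(7(7t + 11)) < 8/(7·7t) = (8/49)/t.
Thus |(-5t - 9)/(7t + 11) + 5/7| < ϵ whenever t > (8/49)/ϵ.
Take N = (8/49)/ϵ. If t > N then |(-5t - 9)/(7t + 11) + 5/7| < (8/49)/t < ϵ.

N = (8/49)/ϵ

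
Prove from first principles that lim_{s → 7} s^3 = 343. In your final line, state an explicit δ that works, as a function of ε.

δ = min(1, ε/169)

Fix ε > 0. We seek δ > 0 with 0 < |s − 7| < δ ⇒ |s^3 − 343| < ε.
Factor: s^3 − 343 = (s − 7)(s^2 + 7s + 49), so |s^3 − 343| = |s − 7|·|s^2 + 7s + 49|.
Restrict δ ≤ 1. Then |s − 7| < 1 gives |s| < 8, so by the triangle inequality |s^2 + 7s + 49| ≤ 8^2 + 7·8 + 49 = 169.
Hence |s^3 − 343| ≤ 169|s − 7|, which is < ε once |s − 7| < ε/169.
Take δ = min(1, ε/169). If 0 < |s − 7| < δ then both bounds hold and |s^3 − 343| ≤ 169|s − 7| < 169·(ε/169) = ε.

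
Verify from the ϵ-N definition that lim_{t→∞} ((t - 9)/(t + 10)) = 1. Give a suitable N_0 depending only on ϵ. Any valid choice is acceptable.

Fix ϵ > 0. We seek N_0 > 0 such that t > N_0 implies |(t - 9)/(t + 10) − 1| < ϵ.
(t - 9)/(t + 10) − 1 = ((t - 9) − (t + 10)) / ((t + 10)) = -19/((t + 10)).
For t > 0 we have t + 10 > t, so |(t - 9)/(t + 10) − 1| = 19/((t + 10)) < 19/(t) = 19/t.
Thus |(t - 9)/(t + 10) − 1| < ϵ whenever t > 19/ϵ.
Take N_0 = 19/ϵ. If t > N_0 then |(t - 9)/(t + 10) − 1| < 19/t < ϵ.

N_0 = 19/ϵ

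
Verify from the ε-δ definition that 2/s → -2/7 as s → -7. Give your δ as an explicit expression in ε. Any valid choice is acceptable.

Let ε > 0. We seek δ > 0 such that 0 < |s + 7| < δ implies |2/s + 2/7| < ε.
|2/s + 2/7| = 2·|-7 − s|/(7·|s|) = 2|s + 7|/(7|s|).
Restrict δ ≤ 7/2. Then |s + 7| < 7/2 gives |s| > 7/2, so 7|s| > 49/2.
Then |2/s + 2/7| < 2|s + 7|/(49/2), which is < ε when |s + 7| < (49/4)ε.
Take δ = min(7/2, (49/4)ε). Then 0 < |s + 7| < δ gives both |s + 7| < 7/2 and |s + 7| < (49/4)ε, so |2/s + 2/7| < ε.

δ = min(7/2, (49/4)ε)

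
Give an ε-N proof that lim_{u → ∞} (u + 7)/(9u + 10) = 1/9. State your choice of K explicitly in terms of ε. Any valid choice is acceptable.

Let ε > 0 be given. We seek K > 0 such that u > K implies |(u + 7)/(9u + 10) − (1/9)| < ε.
(u + 7)/(9u + 10) − (1/9) = (9(u + 7) − (9u + 10)) / (9(9u + 10)) = 53/(9(9u + 10)).
For u > 0 we have 9u + 10 > 9u, so |(u + 7)/(9u + 10) − (1/9)| = 53/(9(9u + 10)) < 53/(9·9u) = (53/81)/u.
Thus |(u + 7)/(9u + 10) − (1/9)| < ε whenever u > (53/81)/ε.
Take K = (53/81)/ε. If u > K then |(u + 7)/(9u + 10) − (1/9)| < (53/81)/u < ε.

K = (53/81)/ε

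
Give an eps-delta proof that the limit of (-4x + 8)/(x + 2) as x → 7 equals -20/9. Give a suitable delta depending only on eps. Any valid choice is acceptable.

delta = min(9/2, (81/32)eps)

Let eps > 0. We want delta > 0 with 0 < |x − 7| < delta ⇒ |(-4x + 8)/(x + 2) + 20/9| < eps.
Combining over a common denominator, (-4x + 8)/(x + 2) + 20/9 = [(-4x + 8)·9 − (-20)·(x + 2)] / [9·(x + 2)] = -16(x − 7) / (9(x + 2)).
So |(-4x + 8)/(x + 2) + 20/9| = 16|x − 7| / (9·|x + 2|).
Restrict delta ≤ 9/2. Then |x − 7| < 9/2 gives |x + 2| = |(x − 7) + 9| ≥ 9 − 9/2 = 9/2.
Hence |(-4x + 8)/(x + 2) + 20/9| < 16|x − 7|/(9·(9/2)) = (32/81)|x − 7|, which is < eps once |x − 7| < (81/32)eps.
Take delta = min(9/2, (81/32)eps). Then 0 < |x − 7| < delta forces both bounds, so |(-4x + 8)/(x + 2) + 20/9| < eps.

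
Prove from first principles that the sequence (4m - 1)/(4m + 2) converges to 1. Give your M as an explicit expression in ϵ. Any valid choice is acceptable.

Suppose ϵ > 0. For m ≥ 1, |(4m - 1)/(4m + 2) − 1| = |-12|/(4(4m + 2)) = 12/(4(4m + 2)).
Since 4m + 2 ≥ 4m for m ≥ 1, this is ≤ 12/(4·4m) = (3/4)/m.
So |(4m - 1)/(4m + 2) − 1| < ϵ whenever m > (3/4)/ϵ.
Take M = (3/4)/ϵ. If m > M then |(4m - 1)/(4m + 2) − 1| ≤ (3/4)/m < ϵ.

M = (3/4)/ϵ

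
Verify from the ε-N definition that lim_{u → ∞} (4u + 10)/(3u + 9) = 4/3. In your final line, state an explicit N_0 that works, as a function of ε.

Fix ε > 0. We seek N_0 > 0 such that u > N_0 implies |(4u + 10)/(3u + 9) − (4/3)| < ε.
(4u + 10)/(3u + 9) − (4/3) = (3(4u + 10) − 4(3u + 9)) / (3(3u + 9)) = -6/(3(3u + 9)).
For u > 0 we have 3u + 9 > 3u, so |(4u + 10)/(3u + 9) − (4/3)| = 6/(3(3u + 9)) < 6/(3·3u) = (2/3)/u.
Thus |(4u + 10)/(3u + 9) − (4/3)| < ε whenever u > (2/3)/ε.
Take N_0 = (2/3)/ε. If u > N_0 then |(4u + 10)/(3u + 9) − (4/3)| < (2/3)/u < ε.

N_0 = (2/3)/ε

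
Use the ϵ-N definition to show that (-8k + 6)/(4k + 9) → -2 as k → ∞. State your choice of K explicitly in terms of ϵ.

K = 6/ϵ

Suppose ϵ > 0. For k ≥ 1, |(-8k + 6)/(4k + 9) + 2| = |96|/(4(4k + 9)) = 96/(4(4k + 9)).
Since 4k + 9 ≥ 4k for k ≥ 1, this is ≤ 96/(4·4k) = 6/k.
So |(-8k + 6)/(4k + 9) + 2| < ϵ whenever k > 6/ϵ.
Take K = 6/ϵ. If k > K then |(-8k + 6)/(4k + 9) + 2| ≤ 6/k < ϵ.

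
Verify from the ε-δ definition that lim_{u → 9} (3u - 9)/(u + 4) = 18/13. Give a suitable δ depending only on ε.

Fix ε > 0. We want δ > 0 with 0 < |u − 9| < δ ⇒ |(3u - 9)/(u + 4) − (18/13)| < ε.
Combining over a common denominator, (3u - 9)/(u + 4) − (18/13) = [(3u - 9)·13 − 18·(u + 4)] / [13·(u + 4)] = 21(u − 9) / (13(u + 4)).
So |(3u - 9)/(u + 4) − (18/13)| = 21|u − 9| / (13·|u + 4|).
Require δ ≤ 13/2, so |u + 4| ≥ |13| − |u − 9| > 13 − 13/2 = 13/2.
Hence |(3u - 9)/(u + 4) − (18/13)| < 21|u − 9|/(13·(13/2)) = (42/169)|u − 9|, which is < ε once |u − 9| < (169/42)ε.
Take δ = min(13/2, (169/42)ε). Then 0 < |u − 9| < δ forces both bounds, so |(3u - 9)/(u + 4) − (18/13)| < ε.

δ = min(13/2, (169/42)ε)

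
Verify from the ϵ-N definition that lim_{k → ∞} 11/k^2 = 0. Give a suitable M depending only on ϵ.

Let ϵ > 0 be given. For k ≥ 1, |11/k^2 − 0| = 11/k^2.
11/k^2 < ϵ ⇔ k^2 > 11/ϵ ⇔ k > (11/ϵ)^{1/2}.
Take M = (11/ϵ)^{1/2}. Then k > M implies 11/k^2 < ϵ.

M = (11/ϵ)^{1/2}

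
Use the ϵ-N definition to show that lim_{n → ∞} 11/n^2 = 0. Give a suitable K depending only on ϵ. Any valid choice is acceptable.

Let ϵ > 0. For n ≥ 1, |11/n^2 − 0| = 11/n^2.
11/n^2 < ϵ ⇔ n^2 > 11/ϵ ⇔ n > (11/ϵ)^{1/2}.
Take K = (11/ϵ)^{1/2}. Then n > K implies 11/n^2 < ϵ.

K = (11/ϵ)^{1/2}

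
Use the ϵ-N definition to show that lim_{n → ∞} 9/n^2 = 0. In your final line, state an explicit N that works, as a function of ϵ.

Let ϵ > 0. For n ≥ 1, |9/n^2 − 0| = 9/n^2.
9/n^2 < ϵ ⇔ n^2 > 9/ϵ ⇔ n > (9/ϵ)^{1/2}.
Take N = (9/ϵ)^{1/2}. Then n > N implies 9/n^2 < ϵ.

N = (9/ϵ)^{1/2}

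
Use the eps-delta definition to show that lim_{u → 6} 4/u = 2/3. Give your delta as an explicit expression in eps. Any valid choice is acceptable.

delta = min(3, (9/2)eps)

Suppose eps > 0. We seek delta > 0 such that 0 < |u − 6| < delta implies |4/u − (2/3)| < eps.
|4/u − (2/3)| = 4·|6 − u|/(6·|u|) = 4|u − 6|/(6|u|).
Require delta ≤ 3 so that |u| > 6 − 3 = 3, hence 6|u| > 18.
Then |4/u − (2/3)| < 4|u − 6|/18, which is < eps when |u − 6| < (9/2)eps.
Take delta = min(3, (9/2)eps). Then 0 < |u − 6| < delta gives both |u − 6| < 3 and |u − 6| < (9/2)eps, so |4/u − (2/3)| < eps.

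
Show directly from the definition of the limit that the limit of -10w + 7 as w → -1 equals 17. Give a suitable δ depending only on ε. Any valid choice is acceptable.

Let ε > 0 be given. We need δ > 0 so that 0 < |w + 1| < δ implies |(-10w + 7) − 17| < ε.
Since (-10w + 7) − 17 = -10(w + 1), we have |(-10w + 7) − 17| = 10|w + 1|.
Thus it suffices that |w + 1| < ε/10.
Take δ = ε/10. If 0 < |w + 1| < δ then |(-10w + 7) − 17| = 10|w + 1| < 10·(ε/10) = ε.

δ = ε/10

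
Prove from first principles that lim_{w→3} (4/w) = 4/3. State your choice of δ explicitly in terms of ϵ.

Fix ϵ > 0. We seek δ > 0 such that 0 < |w − 3| < δ implies |4/w − (4/3)| < ϵ.
|4/w − (4/3)| = 4·|3 − w|/(3·|w|) = 4|w − 3|/(3|w|).
Restrict δ ≤ 3/2. Then |w − 3| < 3/2 gives |w| > 3/2, so 3|w| > 9/2.
Then |4/w − (4/3)| < 4|w − 3|/(9/2), which is < ϵ when |w − 3| < (9/8)ϵ.
Take δ = min(3/2, (9/8)ϵ). Then 0 < |w − 3| < δ gives both |w − 3| < 3/2 and |w − 3| < (9/8)ϵ, so |4/w − (4/3)| < ϵ.

δ = min(3/2, (9/8)ϵ)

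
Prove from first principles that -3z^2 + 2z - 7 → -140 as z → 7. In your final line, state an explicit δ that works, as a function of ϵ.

δ = min(1, ϵ/43)

Let ϵ > 0. We want δ > 0 such that 0 < |z − 7| < δ implies |(-3z^2 + 2z - 7) + 140| < ϵ.
(-3z^2 + 2z - 7) + 140 = -3z^2 + 2z + 133 = (z − 7)(-3z - 19).
So |(-3z^2 + 2z - 7) + 140| = |z − 7|·|-3z - 19|.
Require δ ≤ 1. Then |z − 7| < 1 gives |z| < 8, and by the triangle inequality |-3z - 19| ≤ 3·8 + 19 = 43.
Hence |(-3z^2 + 2z - 7) + 140| ≤ 43|z − 7| < ϵ provided |z − 7| < ϵ/43.
Take δ = min(1, ϵ/43). Then 0 < |z − 7| < δ gives both |z − 7| < 1 and |z − 7| < ϵ/43, so |(-3z^2 + 2z - 7) + 140| < ϵ.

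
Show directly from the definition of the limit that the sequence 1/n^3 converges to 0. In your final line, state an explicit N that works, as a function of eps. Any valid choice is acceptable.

N = (1/eps)^{1/3}

Let eps > 0 be given. For n ≥ 1, |1/n^3 − 0| = 1/n^3.
1/n^3 < eps ⇔ n^3 > 1/eps ⇔ n > (1/eps)^{1/3}.
Take N = (1/eps)^{1/3}. Then n > N implies 1/n^3 < eps.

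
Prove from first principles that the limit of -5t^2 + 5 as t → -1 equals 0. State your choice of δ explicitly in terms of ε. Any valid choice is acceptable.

δ = min(2, ε/20)

Let ε > 0 be given. We want δ > 0 such that 0 < |t + 1| < δ implies |(-5t^2 + 5)| < ε.
(-5t^2 + 5) = -5t^2 + 5 = (t + 1)(-5t + 5).
So |(-5t^2 + 5)| = |t + 1|·|-5t + 5|.
Require δ ≤ 2. Then |t + 1| < 2 gives |t| < 3, and by the triangle inequality |-5t + 5| ≤ 5·3 + 5 = 20.
Hence |(-5t^2 + 5)| ≤ 20|t + 1| < ε provided |t + 1| < ε/20.
Choosing δ = min(2, ε/20) ensures both conditions, hence |(-5t^2 + 5)| < ε.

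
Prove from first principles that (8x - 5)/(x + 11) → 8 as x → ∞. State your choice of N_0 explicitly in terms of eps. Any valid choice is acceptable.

Suppose eps > 0. We seek N_0 > 0 such that x > N_0 implies |(8x - 5)/(x + 11) − 8| < eps.
(8x - 5)/(x + 11) − 8 = ((8x - 5) − 8(x + 11)) / ((x + 11)) = -93/((x + 11)).
For x > 0 we have x + 11 > x, so |(8x - 5)/(x + 11) − 8| = 93/((x + 11)) < 93/(x) = 93/x.
Thus |(8x - 5)/(x + 11) − 8| < eps whenever x > 93/eps.
Take N_0 = 93/eps. If x > N_0 then |(8x - 5)/(x + 11) − 8| < 93/x < eps.

N_0 = 93/eps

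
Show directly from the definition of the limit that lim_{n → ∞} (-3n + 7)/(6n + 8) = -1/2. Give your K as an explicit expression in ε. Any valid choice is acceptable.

K = (11/6)/ε

Let ε > 0 be given. For n ≥ 1, |(-3n + 7)/(6n + 8) + 1/2| = |66|/(6(6n + 8)) = 66/(6(6n + 8)).
Since 6n + 8 ≥ 6n for n ≥ 1, this is ≤ 66/(6·6n) = (11/6)/n.
So |(-3n + 7)/(6n + 8) + 1/2| < ε whenever n > (11/6)/ε.
Take K = (11/6)/ε. If n > K then |(-3n + 7)/(6n + 8) + 1/2| ≤ (11/6)/n < ε.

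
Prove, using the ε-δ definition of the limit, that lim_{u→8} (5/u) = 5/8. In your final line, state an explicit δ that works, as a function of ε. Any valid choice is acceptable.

δ = min(4, (32/5)ε)

Fix ε > 0. We seek δ > 0 such that 0 < |u − 8| < δ implies |5/u − (5/8)| < ε.
|5/u − (5/8)| = 5·|8 − u|/(8·|u|) = 5|u − 8|/(8|u|).
Require δ ≤ 4 so that |u| > 8 − 4 = 4, hence 8|u| > 32.
Then |5/u − (5/8)| < 5|u − 8|/32, which is < ε when |u − 8| < (32/5)ε.
Take δ = min(4, (32/5)ε). Then 0 < |u − 8| < δ gives both |u − 8| < 4 and |u − 8| < (32/5)ε, so |5/u − (5/8)| < ε.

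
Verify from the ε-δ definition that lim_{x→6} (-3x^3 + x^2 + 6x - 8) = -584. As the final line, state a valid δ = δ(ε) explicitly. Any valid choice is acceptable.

Let ε > 0 be given. We want δ > 0 such that 0 < |x − 6| < δ implies |(-3x^3 + x^2 + 6x - 8) + 584| < ε.
(-3x^3 + x^2 + 6x - 8) + 584 = -3x^3 + x^2 + 6x + 576 = (x − 6)(-3x^2 - 17x - 96).
So |(-3x^3 + x^2 + 6x - 8) + 584| = |x − 6|·|-3x^2 - 17x - 96|.
Assume first that |x − 6| < 2, so |x| < 8. Then |-3x^2 - 17x - 96| ≤ 3·8^2 + 17·8 + 96 = 424.
Hence |(-3x^3 + x^2 + 6x - 8) + 584| ≤ 424|x − 6| < ε provided |x − 6| < ε/424.
Choosing δ = min(2, ε/424) ensures both conditions, hence |(-3x^3 + x^2 + 6x - 8) + 584| < ε.

δ = min(2, ε/424)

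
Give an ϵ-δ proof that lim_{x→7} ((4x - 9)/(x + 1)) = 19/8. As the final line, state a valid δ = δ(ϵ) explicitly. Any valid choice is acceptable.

δ = min(4, (32/13)ϵ)

Suppose ϵ > 0. We want δ > 0 with 0 < |x − 7| < δ ⇒ |(4x - 9)/(x + 1) − (19/8)| < ϵ.
Combining over a common denominator, (4x - 9)/(x + 1) − (19/8) = [(4x - 9)·8 − 19·(x + 1)] / [8·(x + 1)] = 13(x − 7) / (8(x + 1)).
So |(4x - 9)/(x + 1) − (19/8)| = 13|x − 7| / (8·|x + 1|).
Restrict δ ≤ 4. Then |x − 7| < 4 gives |x + 1| = |(x − 7) + 8| ≥ 8 − 4 = 4.
Hence |(4x - 9)/(x + 1) − (19/8)| < 13|x − 7|/(8·4) = (13/32)|x − 7|, which is < ϵ once |x − 7| < (32/13)ϵ.
Take δ = min(4, (32/13)ϵ). Then 0 < |x − 7| < δ forces both bounds, so |(4x - 9)/(x + 1) − (19/8)| < ϵ.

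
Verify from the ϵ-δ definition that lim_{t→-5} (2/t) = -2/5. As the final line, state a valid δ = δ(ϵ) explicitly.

δ = min(5/2, (25/4)ϵ)

Suppose ϵ > 0. We seek δ > 0 such that 0 < |t + 5| < δ implies |2/t + 2/5| < ϵ.
|2/t + 2/5| = 2·|-5 − t|/(5·|t|) = 2|t + 5|/(5|t|).
Require δ ≤ 5/2 so that |t| > 5 − 5/2 = 5/2, hence 5|t| > 25/2.
Then |2/t + 2/5| < 2|t + 5|/(25/2), which is < ϵ when |t + 5| < (25/4)ϵ.
Take δ = min(5/2, (25/4)ϵ). Then 0 < |t + 5| < δ gives both |t + 5| < 5/2 and |t + 5| < (25/4)ϵ, so |2/t + 2/5| < ϵ.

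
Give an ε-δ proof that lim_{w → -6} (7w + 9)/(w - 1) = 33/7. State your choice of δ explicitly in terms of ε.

Fix ε > 0. We want δ > 0 with 0 < |w + 6| < δ ⇒ |(7w + 9)/(w - 1) − (33/7)| < ε.
Combining over a common denominator, (7w + 9)/(w - 1) − (33/7) = [(7w + 9)·(-7) − (-33)·(w - 1)] / [(-7)·(w - 1)] = -16(w + 6) / ((-7)(w - 1)).
So |(7w + 9)/(w - 1) − (33/7)| = 16|w + 6| / (7·|w − 1|).
Restrict δ ≤ 7/2. Then |w + 6| < 7/2 gives |w − 1| = |(w + 6) + (-7)| ≥ 7 − 7/2 = 7/2.
Hence |(7w + 9)/(w - 1) − (33/7)| < 16|w + 6|/(7·(7/2)) = (32/49)|w + 6|, which is < ε once |w + 6| < (49/32)ε.
Take δ = min(7/2, (49/32)ε). Then 0 < |w + 6| < δ forces both bounds, so |(7w + 9)/(w - 1) − (33/7)| < ε.

δ = min(7/2, (49/32)ε)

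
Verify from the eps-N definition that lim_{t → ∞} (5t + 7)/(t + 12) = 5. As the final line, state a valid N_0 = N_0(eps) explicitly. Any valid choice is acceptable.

N_0 = 53/eps

Let eps > 0 be given. We seek N_0 > 0 such that t > N_0 implies |(5t + 7)/(t + 12) − 5| < eps.
(5t + 7)/(t + 12) − 5 = ((5t + 7) − 5(t + 12)) / ((t + 12)) = -53/((t + 12)).
For t > 0 we have t + 12 > t, so |(5t + 7)/(t + 12) − 5| = 53/((t + 12)) < 53/(t) = 53/t.
Thus |(5t + 7)/(t + 12) − 5| < eps whenever t > 53/eps.
Take N_0 = 53/eps. If t > N_0 then |(5t + 7)/(t + 12) − 5| < 53/t < eps.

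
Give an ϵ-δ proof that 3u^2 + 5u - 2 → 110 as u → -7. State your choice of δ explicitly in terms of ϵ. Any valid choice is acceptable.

Suppose ϵ > 0. We want δ > 0 such that 0 < |u + 7| < δ implies |(3u^2 + 5u - 2) − 110| < ϵ.
(3u^2 + 5u - 2) − 110 = 3u^2 + 5u - 112 = (u + 7)(3u - 16).
So |(3u^2 + 5u - 2) − 110| = |u + 7|·|3u - 16|.
Assume first that |u + 7| < 1, so |u| < 8. Then |3u - 16| ≤ 3·8 + 16 = 40.
Hence |(3u^2 + 5u - 2) − 110| ≤ 40|u + 7| < ϵ provided |u + 7| < ϵ/40.
Choosing δ = min(1, ϵ/40) ensures both conditions, hence |(3u^2 + 5u - 2) − 110| < ϵ.

δ = min(1, ϵ/40)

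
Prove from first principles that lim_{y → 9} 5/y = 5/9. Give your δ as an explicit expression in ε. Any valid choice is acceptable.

δ = min(9/2, (81/10)ε)

Let ε > 0. We seek δ > 0 such that 0 < |y − 9| < δ implies |5/y − (5/9)| < ε.
|5/y − (5/9)| = 5·|9 − y|/(9·|y|) = 5|y − 9|/(9|y|).
Require δ ≤ 9/2 so that |y| > 9 − 9/2 = 9/2, hence 9|y| > 81/2.
Then |5/y − (5/9)| < 5|y − 9|/(81/2), which is < ε when |y − 9| < (81/10)ε.
Take δ = min(9/2, (81/10)ε). Then 0 < |y − 9| < δ gives both |y − 9| < 9/2 and |y − 9| < (81/10)ε, so |5/y − (5/9)| < ε.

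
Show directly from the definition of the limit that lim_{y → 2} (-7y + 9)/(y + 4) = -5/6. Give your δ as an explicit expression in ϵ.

Let ϵ > 0 be given. We want δ > 0 with 0 < |y − 2| < δ ⇒ |(-7y + 9)/(y + 4) + 5/6| < ϵ.
Combining over a common denominator, (-7y + 9)/(y + 4) + 5/6 = [(-7y + 9)·6 − (-5)·(y + 4)] / [6·(y + 4)] = -37(y − 2) / (6(y + 4)).
So |(-7y + 9)/(y + 4) + 5/6| = 37|y − 2| / (6·|y + 4|).
Require δ ≤ 3, so |y + 4| ≥ |6| − |y − 2| > 6 − 3 = 3.
Hence |(-7y + 9)/(y + 4) + 5/6| < 37|y − 2|/(6·3) = (37/18)|y − 2|, which is < ϵ once |y − 2| < (18/37)ϵ.
Take δ = min(3, (18/37)ϵ). Then 0 < |y − 2| < δ forces both bounds, so |(-7y + 9)/(y + 4) + 5/6| < ϵ.

δ = min(3, (18/37)ϵ)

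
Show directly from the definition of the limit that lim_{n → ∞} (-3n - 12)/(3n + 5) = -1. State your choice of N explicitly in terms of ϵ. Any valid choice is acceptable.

N = (7/3)/ϵ

Let ϵ > 0. For n ≥ 1, |(-3n - 12)/(3n + 5) + 1| = |-21|/(3(3n + 5)) = 21/(3(3n + 5)).
Since 3n + 5 ≥ 3n for n ≥ 1, this is ≤ 21/(3·3n) = (7/3)/n.
So |(-3n - 12)/(3n + 5) + 1| < ϵ whenever n > (7/3)/ϵ.
Take N = (7/3)/ϵ. If n > N then |(-3n - 12)/(3n + 5) + 1| ≤ (7/3)/n < ϵ.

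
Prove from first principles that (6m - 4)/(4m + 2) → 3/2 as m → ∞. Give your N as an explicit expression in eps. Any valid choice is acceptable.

Let eps > 0. For m ≥ 1, |(6m - 4)/(4m + 2) − (3/2)| = |-28|/(4(4m + 2)) = 28/(4(4m + 2)).
Since 4m + 2 ≥ 4m for m ≥ 1, this is ≤ 28/(4·4m) = (7/4)/m.
So |(6m - 4)/(4m + 2) − (3/2)| < eps whenever m > (7/4)/eps.
Take N = (7/4)/eps. If m > N then |(6m - 4)/(4m + 2) − (3/2)| ≤ (7/4)/m < eps.

N = (7/4)/eps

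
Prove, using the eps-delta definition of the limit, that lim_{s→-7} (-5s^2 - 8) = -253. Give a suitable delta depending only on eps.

Suppose eps > 0. We want delta > 0 such that 0 < |s + 7| < delta implies |(-5s^2 - 8) + 253| < eps.
(-5s^2 - 8) + 253 = -5s^2 + 245 = (s + 7)(-5s + 35).
So |(-5s^2 - 8) + 253| = |s + 7|·|-5s + 35|.
Assume first that |s + 7| < 1, so |s| < 8. Then |-5s + 35| ≤ 5·8 + 35 = 75.
Hence |(-5s^2 - 8) + 253| ≤ 75|s + 7| < eps provided |s + 7| < eps/75.
Choosing delta = min(1, eps/75) ensures both conditions, hence |(-5s^2 - 8) + 253| < eps.

delta = min(1, eps/75)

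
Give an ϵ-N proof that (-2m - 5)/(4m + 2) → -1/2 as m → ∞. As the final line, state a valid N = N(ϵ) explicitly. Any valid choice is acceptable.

N = 1/ϵ

Suppose ϵ > 0. For m ≥ 1, |(-2m - 5)/(4m + 2) + 1/2| = |-16|/(4(4m + 2)) = 16/(4(4m + 2)).
Since 4m + 2 ≥ 4m for m ≥ 1, this is ≤ 16/(4·4m) = 1/m.
So |(-2m - 5)/(4m + 2) + 1/2| < ϵ whenever m > 1/ϵ.
Take N = 1/ϵ. If m > N then |(-2m - 5)/(4m + 2) + 1/2| ≤ 1/m < ϵ.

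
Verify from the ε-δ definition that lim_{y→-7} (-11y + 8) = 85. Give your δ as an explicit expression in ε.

Let ε > 0 be given. We need δ > 0 so that 0 < |y + 7| < δ implies |(-11y + 8) − 85| < ε.
|(-11y + 8) − 85| = |-11y - 77| = 11|y + 7|.
Thus it suffices that |y + 7| < ε/11.
Choosing δ = ε/11 gives |(-11y + 8) − 85| = 11|y + 7| < ε whenever |y + 7| < δ.

δ = ε/11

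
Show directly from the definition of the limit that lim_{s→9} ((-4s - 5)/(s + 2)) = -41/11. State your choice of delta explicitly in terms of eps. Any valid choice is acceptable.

Fix eps > 0. We want delta > 0 with 0 < |s − 9| < delta ⇒ |(-4s - 5)/(s + 2) + 41/11| < eps.
Combining over a common denominator, (-4s - 5)/(s + 2) + 41/11 = [(-4s - 5)·11 − (-41)·(s + 2)] / [11·(s + 2)] = -3(s − 9) / (11(s + 2)).
So |(-4s - 5)/(s + 2) + 41/11| = 3|s − 9| / (11·|s + 2|).
Require delta ≤ 11/2, so |s + 2| ≥ |11| − |s − 9| > 11 − 11/2 = 11/2.
Hence |(-4s - 5)/(s + 2) + 41/11| < 3|s − 9|/(11·(11/2)) = (6/121)|s − 9|, which is < eps once |s − 9| < (121/6)eps.
Take delta = min(11/2, (121/6)eps). Then 0 < |s − 9| < delta forces both bounds, so |(-4s - 5)/(s + 2) + 41/11| < eps.

delta = min(11/2, (121/6)eps)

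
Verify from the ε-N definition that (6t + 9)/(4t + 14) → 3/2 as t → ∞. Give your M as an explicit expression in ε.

M = 3/ε

Let ε > 0. We seek M > 0 such that t > M implies |(6t + 9)/(4t + 14) − (3/2)| < ε.
(6t + 9)/(4t + 14) − (3/2) = (4(6t + 9) − 6(4t + 14)) / (4(4t + 14)) = -48/(4(4t + 14)).
For t > 0 we have 4t + 14 > 4t, so |(6t + 9)/(4t + 14) − (3/2)| = 48/(4(4t + 14)) < 48/(4·4t) = 3/t.
Thus |(6t + 9)/(4t + 14) − (3/2)| < ε whenever t > 3/ε.
Take M = 3/ε. If t > M then |(6t + 9)/(4t + 14) − (3/2)| < 3/t < ε.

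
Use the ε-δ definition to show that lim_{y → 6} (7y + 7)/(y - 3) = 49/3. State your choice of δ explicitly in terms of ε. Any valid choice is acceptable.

Let ε > 0. We want δ > 0 with 0 < |y − 6| < δ ⇒ |(7y + 7)/(y - 3) − (49/3)| < ε.
Combining over a common denominator, (7y + 7)/(y - 3) − (49/3) = [(7y + 7)·3 − 49·(y - 3)] / [3·(y - 3)] = -28(y − 6) / (3(y - 3)).
So |(7y + 7)/(y - 3) − (49/3)| = 28|y − 6| / (3·|y − 3|).
Require δ ≤ 3/2, so |y − 3| ≥ |3| − |y − 6| > 3 − 3/2 = 3/2.
Hence |(7y + 7)/(y - 3) − (49/3)| < 28|y − 6|/(3·(3/2)) = (56/9)|y − 6|, which is < ε once |y − 6| < (9/56)ε.
Take δ = min(3/2, (9/56)ε). Then 0 < |y − 6| < δ forces both bounds, so |(7y + 7)/(y - 3) − (49/3)| < ε.

δ = min(3/2, (9/56)ε)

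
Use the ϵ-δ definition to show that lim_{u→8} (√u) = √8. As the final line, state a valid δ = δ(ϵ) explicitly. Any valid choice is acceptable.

Let ϵ > 0. We want δ > 0 such that 0 < |u − 8| < δ implies |√u − √8| < ϵ.
Multiplying by the conjugate, |√u − √8| = |u − 8|/(√u + √8).
Restrict δ ≤ 8 so that |u − 8| < 8 forces u > 0, and then √u + √8 > √8.
Hence |√u − √8| < |u − 8|/√8, which is < ϵ once |u − 8| < √8·ϵ.
Take δ = min(8, √8·ϵ). If 0 < |u − 8| < δ then u > 0 and |√u − √8| < |u − 8|/√8 < ϵ.

δ = min(8, √8·ϵ)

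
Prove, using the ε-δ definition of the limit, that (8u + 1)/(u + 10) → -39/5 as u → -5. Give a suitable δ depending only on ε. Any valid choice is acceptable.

δ = min(5/2, (25/158)ε)

Let ε > 0 be given. We want δ > 0 with 0 < |u + 5| < δ ⇒ |(8u + 1)/(u + 10) + 39/5| < ε.
Combining over a common denominator, (8u + 1)/(u + 10) + 39/5 = [(8u + 1)·5 − (-39)·(u + 10)] / [5·(u + 10)] = 79(u + 5) / (5(u + 10)).
So |(8u + 1)/(u + 10) + 39/5| = 79|u + 5| / (5·|u + 10|).
Restrict δ ≤ 5/2. Then |u + 5| < 5/2 gives |u + 10| = |(u + 5) + 5| ≥ 5 − 5/2 = 5/2.
Hence |(8u + 1)/(u + 10) + 39/5| < 79|u + 5|/(5·(5/2)) = (158/25)|u + 5|, which is < ε once |u + 5| < (25/158)ε.
Take δ = min(5/2, (25/158)ε). Then 0 < |u + 5| < δ forces both bounds, so |(8u + 1)/(u + 10) + 39/5| < ε.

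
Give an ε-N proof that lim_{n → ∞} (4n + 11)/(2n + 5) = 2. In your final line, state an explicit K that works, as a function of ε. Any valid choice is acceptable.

Let ε > 0 be given. For n ≥ 1, |(4n + 11)/(2n + 5) − 2| = |2|/(2(2n + 5)) = 2/(2(2n + 5)).
Since 2n + 5 ≥ 2n for n ≥ 1, this is ≤ 2/(2·2n) = (1/2)/n.
So |(4n + 11)/(2n + 5) − 2| < ε whenever n > (1/2)/ε.
Take K = (1/2)/ε. If n > K then |(4n + 11)/(2n + 5) − 2| ≤ (1/2)/n < ε.

K = (1/2)/ε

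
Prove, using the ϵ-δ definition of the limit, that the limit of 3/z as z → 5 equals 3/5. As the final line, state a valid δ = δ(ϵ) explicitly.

Let ϵ > 0. We seek δ > 0 such that 0 < |z − 5| < δ implies |3/z − (3/5)| < ϵ.
|3/z − (3/5)| = 3·|5 − z|/(5·|z|) = 3|z − 5|/(5|z|).
Restrict δ ≤ 5/2. Then |z − 5| < 5/2 gives |z| > 5/2, so 5|z| > 25/2.
Then |3/z − (3/5)| < 3|z − 5|/(25/2), which is < ϵ when |z − 5| < (25/6)ϵ.
Take δ = min(5/2, (25/6)ϵ). Then 0 < |z − 5| < δ gives both |z − 5| < 5/2 and |z − 5| < (25/6)ϵ, so |3/z − (3/5)| < ϵ.

δ = min(5/2, (25/6)ϵ)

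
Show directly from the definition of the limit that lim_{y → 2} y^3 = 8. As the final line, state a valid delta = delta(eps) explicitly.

delta = min(2, eps/28)

Let eps > 0 be given. We seek delta > 0 with 0 < |y − 2| < delta ⇒ |y^3 − 8| < eps.
Factor: y^3 − 8 = (y − 2)(y^2 + 2y + 4), so |y^3 − 8| = |y − 2|·|y^2 + 2y + 4|.
Impose delta ≤ 2 so that |y| < 4; then |y^2 + 2y + 4| ≤ 28.
Hence |y^3 − 8| ≤ 28|y − 2|, which is < eps once |y − 2| < eps/28.
Take delta = min(2, eps/28). If 0 < |y − 2| < delta then both bounds hold and |y^3 − 8| ≤ 28|y − 2| < 28·(eps/28) = eps.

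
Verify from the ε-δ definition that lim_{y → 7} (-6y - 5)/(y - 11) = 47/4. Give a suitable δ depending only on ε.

δ = min(2, (8/71)ε)

Let ε > 0. We want δ > 0 with 0 < |y − 7| < δ ⇒ |(-6y - 5)/(y - 11) − (47/4)| < ε.
Combining over a common denominator, (-6y - 5)/(y - 11) − (47/4) = [(-6y - 5)·(-4) − (-47)·(y - 11)] / [(-4)·(y - 11)] = 71(y − 7) / ((-4)(y - 11)).
So |(-6y - 5)/(y - 11) − (47/4)| = 71|y − 7| / (4·|y − 11|).
Restrict δ ≤ 2. Then |y − 7| < 2 gives |y − 11| = |(y − 7) + (-4)| ≥ 4 − 2 = 2.
Hence |(-6y - 5)/(y - 11) − (47/4)| < 71|y − 7|/(4·2) = (71/8)|y − 7|, which is < ε once |y − 7| < (8/71)ε.
Take δ = min(2, (8/71)ε). Then 0 < |y − 7| < δ forces both bounds, so |(-6y - 5)/(y - 11) − (47/4)| < ε.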